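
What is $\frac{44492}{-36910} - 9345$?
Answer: $- \frac{172484221}{18455} \approx -9346.2$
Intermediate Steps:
$\frac{44492}{-36910} - 9345 = 44492 \left(- \frac{1}{36910}\right) - 9345 = - \frac{22246}{18455} - 9345 = - \frac{172484221}{18455}$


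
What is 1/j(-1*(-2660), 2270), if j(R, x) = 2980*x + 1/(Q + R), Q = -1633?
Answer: 1027/6947244201 ≈ 1.4783e-7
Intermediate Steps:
j(R, x) = 1/(-1633 + R) + 2980*x (j(R, x) = 2980*x + 1/(-1633 + R) = 1/(-1633 + R) + 2980*x)
1/j(-1*(-2660), 2270) = 1/((1 - 4866340*2270 + 2980*(-1*(-2660))*2270)/(-1633 - 1*(-2660))) = 1/((1 - 11046591800 + 2980*2660*2270)/(-1633 + 2660)) = 1/((1 - 11046591800 + 17993836000)/1027) = 1/((1/1027)*6947244201) = 1/(6947244201/1027) = 1027/6947244201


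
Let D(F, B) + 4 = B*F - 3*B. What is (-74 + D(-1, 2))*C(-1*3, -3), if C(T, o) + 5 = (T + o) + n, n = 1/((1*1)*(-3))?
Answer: 2924/3 ≈ 974.67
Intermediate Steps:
D(F, B) = -4 - 3*B + B*F (D(F, B) = -4 + (B*F - 3*B) = -4 + (-3*B + B*F) = -4 - 3*B + B*F)
n = -⅓ (n = 1/(1*(-3)) = 1/(-3) = -⅓ ≈ -0.33333)
C(T, o) = -16/3 + T + o (C(T, o) = -5 + ((T + o) - ⅓) = -5 + (-⅓ + T + o) = -16/3 + T + o)
(-74 + D(-1, 2))*C(-1*3, -3) = (-74 + (-4 - 3*2 + 2*(-1)))*(-16/3 - 1*3 - 3) = (-74 + (-4 - 6 - 2))*(-16/3 - 3 - 3) = (-74 - 12)*(-34/3) = -86*(-34/3) = 2924/3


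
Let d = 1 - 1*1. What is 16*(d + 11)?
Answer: 176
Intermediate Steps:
d = 0 (d = 1 - 1 = 0)
16*(d + 11) = 16*(0 + 11) = 16*11 = 176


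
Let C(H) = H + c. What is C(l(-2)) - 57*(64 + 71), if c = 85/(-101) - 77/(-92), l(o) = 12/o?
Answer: -71557735/9292 ≈ -7701.0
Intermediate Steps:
c = -43/9292 (c = 85*(-1/101) - 77*(-1/92) = -85/101 + 77/92 = -43/9292 ≈ -0.0046276)
C(H) = -43/9292 + H (C(H) = H - 43/9292 = -43/9292 + H)
C(l(-2)) - 57*(64 + 71) = (-43/9292 + 12/(-2)) - 57*(64 + 71) = (-43/9292 + 12*(-½)) - 57*135 = (-43/9292 - 6) - 7695 = -55795/9292 - 7695 = -71557735/9292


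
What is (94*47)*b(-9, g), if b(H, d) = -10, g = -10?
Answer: -44180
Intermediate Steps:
(94*47)*b(-9, g) = (94*47)*(-10) = 4418*(-10) = -44180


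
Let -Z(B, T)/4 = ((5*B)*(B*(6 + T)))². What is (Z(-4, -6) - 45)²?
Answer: 2025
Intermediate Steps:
Z(B, T) = -100*B⁴*(6 + T)² (Z(B, T) = -4*25*B⁴*(6 + T)² = -100*B⁴*(6 + T)²)
(Z(-4, -6) - 45)² = (-100*(-4)⁴*(6 - 6)² - 45)² = (-100*256*0² - 45)² = (-100*256*0 - 45)² = (0 - 45)² = (-45)² = 2025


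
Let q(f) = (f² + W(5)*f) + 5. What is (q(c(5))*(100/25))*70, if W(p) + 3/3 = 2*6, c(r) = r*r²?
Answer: 4761400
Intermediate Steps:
c(r) = r³
W(p) = 11 (W(p) = -1 + 2*6 = -1 + 12 = 11)
q(f) = 5 + f² + 11*f (q(f) = (f² + 11*f) + 5 = 5 + f² + 11*f)
(q(c(5))*(100/25))*70 = ((5 + (5³)² + 11*5³)*(100/25))*70 = ((5 + 125² + 11*125)*(100*(1/25)))*70 = ((5 + 15625 + 1375)*4)*70 = (17005*4)*70 = 68020*70 = 4761400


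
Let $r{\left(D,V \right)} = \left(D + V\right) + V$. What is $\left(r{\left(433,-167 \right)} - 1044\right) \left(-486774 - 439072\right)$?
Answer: $874924470$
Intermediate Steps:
$r{\left(D,V \right)} = D + 2 V$
$\left(r{\left(433,-167 \right)} - 1044\right) \left(-486774 - 439072\right) = \left(\left(433 + 2 \left(-167\right)\right) - 1044\right) \left(-486774 - 439072\right) = \left(\left(433 - 334\right) - 1044\right) \left(-925846\right) = \left(99 - 1044\right) \left(-925846\right) = \left(-945\right) \left(-925846\right) = 874924470$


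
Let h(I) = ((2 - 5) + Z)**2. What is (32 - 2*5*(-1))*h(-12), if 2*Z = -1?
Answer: 1029/2 ≈ 514.50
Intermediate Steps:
Z = -1/2 (Z = (1/2)*(-1) = -1/2 ≈ -0.50000)
h(I) = 49/4 (h(I) = ((2 - 5) - 1/2)**2 = (-3 - 1/2)**2 = (-7/2)**2 = 49/4)
(32 - 2*5*(-1))*h(-12) = (32 - 2*5*(-1))*(49/4) = (32 - 10*(-1))*(49/4) = (32 + 10)*(49/4) = 42*(49/4) = 1029/2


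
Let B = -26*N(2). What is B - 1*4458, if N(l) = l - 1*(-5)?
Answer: -4640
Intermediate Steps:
N(l) = 5 + l (N(l) = l + 5 = 5 + l)
B = -182 (B = -26*(5 + 2) = -26*7 = -182)
B - 1*4458 = -182 - 1*4458 = -182 - 4458 = -4640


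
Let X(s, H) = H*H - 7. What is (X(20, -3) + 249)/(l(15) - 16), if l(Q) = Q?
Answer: -251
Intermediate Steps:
X(s, H) = -7 + H² (X(s, H) = H² - 7 = -7 + H²)
(X(20, -3) + 249)/(l(15) - 16) = ((-7 + (-3)²) + 249)/(15 - 16) = ((-7 + 9) + 249)/(-1) = (2 + 249)*(-1) = 251*(-1) = -251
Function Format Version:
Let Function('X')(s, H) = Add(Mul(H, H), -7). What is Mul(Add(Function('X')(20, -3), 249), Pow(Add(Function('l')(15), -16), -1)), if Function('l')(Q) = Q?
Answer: -251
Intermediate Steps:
Function('X')(s, H) = Add(-7, Pow(H, 2)) (Function('X')(s, H) = Add(Pow(H, 2), -7) = Add(-7, Pow(H, 2)))
Mul(Add(Function('X')(20, -3), 249), Pow(Add(Function('l')(15), -16), -1)) = Mul(Add(Add(-7, Pow(-3, 2)), 249), Pow(Add(15, -16), -1)) = Mul(Add(Add(-7, 9), 249), Pow(-1, -1)) = Mul(Add(2, 249), -1) = Mul(251, -1) = -251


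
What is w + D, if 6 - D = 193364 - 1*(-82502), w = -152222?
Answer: -428082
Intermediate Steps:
D = -275860 (D = 6 - (193364 - 1*(-82502)) = 6 - (193364 + 82502) = 6 - 1*275866 = 6 - 275866 = -275860)
w + D = -152222 - 275860 = -428082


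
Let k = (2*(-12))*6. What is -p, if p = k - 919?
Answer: 1063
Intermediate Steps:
k = -144 (k = -24*6 = -144)
p = -1063 (p = -144 - 919 = -1063)
-p = -1*(-1063) = 1063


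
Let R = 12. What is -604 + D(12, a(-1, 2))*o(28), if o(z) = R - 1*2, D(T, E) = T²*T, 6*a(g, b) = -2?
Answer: 16676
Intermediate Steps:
a(g, b) = -⅓ (a(g, b) = (⅙)*(-2) = -⅓)
D(T, E) = T³
o(z) = 10 (o(z) = 12 - 1*2 = 12 - 2 = 10)
-604 + D(12, a(-1, 2))*o(28) = -604 + 12³*10 = -604 + 1728*10 = -604 + 17280 = 16676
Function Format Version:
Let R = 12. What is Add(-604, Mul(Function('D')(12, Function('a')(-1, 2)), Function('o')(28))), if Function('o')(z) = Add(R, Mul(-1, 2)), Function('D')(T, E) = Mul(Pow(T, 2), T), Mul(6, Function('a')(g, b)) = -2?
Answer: 16676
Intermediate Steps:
Function('a')(g, b) = Rational(-1, 3) (Function('a')(g, b) = Mul(Rational(1, 6), -2) = Rational(-1, 3))
Function('D')(T, E) = Pow(T, 3)
Function('o')(z) = 10 (Function('o')(z) = Add(12, Mul(-1, 2)) = Add(12, -2) = 10)
Add(-604, Mul(Function('D')(12, Function('a')(-1, 2)), Function('o')(28))) = Add(-604, Mul(Pow(12, 3), 10)) = Add(-604, Mul(1728, 10)) = Add(-604, 17280) = 16676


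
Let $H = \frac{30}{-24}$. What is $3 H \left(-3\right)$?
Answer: $\frac{45}{4} \approx 11.25$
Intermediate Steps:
$H = - \frac{5}{4}$ ($H = 30 \left(- \frac{1}{24}\right) = - \frac{5}{4} \approx -1.25$)
$3 H \left(-3\right) = 3 \left(- \frac{5}{4}\right) \left(-3\right) = \left(- \frac{15}{4}\right) \left(-3\right) = \frac{45}{4}$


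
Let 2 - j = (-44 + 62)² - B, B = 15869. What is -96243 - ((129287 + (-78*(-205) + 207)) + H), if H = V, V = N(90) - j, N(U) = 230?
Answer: -226410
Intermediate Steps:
j = 15547 (j = 2 - ((-44 + 62)² - 1*15869) = 2 - (18² - 15869) = 2 - (324 - 15869) = 2 - 1*(-15545) = 2 + 15545 = 15547)
V = -15317 (V = 230 - 1*15547 = 230 - 15547 = -15317)
H = -15317
-96243 - ((129287 + (-78*(-205) + 207)) + H) = -96243 - ((129287 + (-78*(-205) + 207)) - 15317) = -96243 - ((129287 + (15990 + 207)) - 15317) = -96243 - ((129287 + 16197) - 15317) = -96243 - (145484 - 15317) = -96243 - 1*130167 = -96243 - 130167 = -226410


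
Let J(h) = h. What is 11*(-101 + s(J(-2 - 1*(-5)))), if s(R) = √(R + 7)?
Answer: -1111 + 11*√10 ≈ -1076.2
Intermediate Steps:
s(R) = √(7 + R)
11*(-101 + s(J(-2 - 1*(-5)))) = 11*(-101 + √(7 + (-2 - 1*(-5)))) = 11*(-101 + √(7 + (-2 + 5))) = 11*(-101 + √(7 + 3)) = 11*(-101 + √10) = -1111 + 11*√10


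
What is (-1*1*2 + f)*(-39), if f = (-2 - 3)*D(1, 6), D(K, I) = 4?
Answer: 858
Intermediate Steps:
f = -20 (f = (-2 - 3)*4 = -5*4 = -20)
(-1*1*2 + f)*(-39) = (-1*1*2 - 20)*(-39) = (-1*2 - 20)*(-39) = (-2 - 20)*(-39) = -22*(-39) = 858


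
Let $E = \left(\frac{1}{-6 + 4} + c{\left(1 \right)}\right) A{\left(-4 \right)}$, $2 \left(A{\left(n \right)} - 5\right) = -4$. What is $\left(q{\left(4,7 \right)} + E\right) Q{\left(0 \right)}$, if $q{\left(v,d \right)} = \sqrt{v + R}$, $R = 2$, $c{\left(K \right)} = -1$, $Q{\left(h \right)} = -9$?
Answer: $\frac{81}{2} - 9 \sqrt{6} \approx 18.455$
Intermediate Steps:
$A{\left(n \right)} = 3$ ($A{\left(n \right)} = 5 + \frac{1}{2} \left(-4\right) = 5 - 2 = 3$)
$q{\left(v,d \right)} = \sqrt{2 + v}$ ($q{\left(v,d \right)} = \sqrt{v + 2} = \sqrt{2 + v}$)
$E = - \frac{9}{2}$ ($E = \left(\frac{1}{-6 + 4} - 1\right) 3 = \left(\frac{1}{-2} - 1\right) 3 = \left(- \frac{1}{2} - 1\right) 3 = \left(- \frac{3}{2}\right) 3 = - \frac{9}{2} \approx -4.5$)
$\left(q{\left(4,7 \right)} + E\right) Q{\left(0 \right)} = \left(\sqrt{2 + 4} - \frac{9}{2}\right) \left(-9\right) = \left(\sqrt{6} - \frac{9}{2}\right) \left(-9\right) = \left(- \frac{9}{2} + \sqrt{6}\right) \left(-9\right) = \frac{81}{2} - 9 \sqrt{6}$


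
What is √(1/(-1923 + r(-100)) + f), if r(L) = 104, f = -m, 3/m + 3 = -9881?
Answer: I*√19898253823/8989498 ≈ 0.015692*I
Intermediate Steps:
m = -3/9884 (m = 3/(-3 - 9881) = 3/(-9884) = 3*(-1/9884) = -3/9884 ≈ -0.00030352)
f = 3/9884 (f = -1*(-3/9884) = 3/9884 ≈ 0.00030352)
√(1/(-1923 + r(-100)) + f) = √(1/(-1923 + 104) + 3/9884) = √(1/(-1819) + 3/9884) = √(-1/1819 + 3/9884) = √(-4427/17978996) = I*√19898253823/8989498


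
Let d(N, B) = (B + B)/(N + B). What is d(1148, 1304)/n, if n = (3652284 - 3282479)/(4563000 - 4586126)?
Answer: -15078152/226690465 ≈ -0.066514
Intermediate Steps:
n = -369805/23126 (n = 369805/(-23126) = 369805*(-1/23126) = -369805/23126 ≈ -15.991)
d(N, B) = 2*B/(B + N) (d(N, B) = (2*B)/(B + N) = 2*B/(B + N))
d(1148, 1304)/n = (2*1304/(1304 + 1148))/(-369805/23126) = (2*1304/2452)*(-23126/369805) = (2*1304*(1/2452))*(-23126/369805) = (652/613)*(-23126/369805) = -15078152/226690465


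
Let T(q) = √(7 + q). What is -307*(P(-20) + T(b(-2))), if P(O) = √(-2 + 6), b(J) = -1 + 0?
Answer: -614 - 307*√6 ≈ -1366.0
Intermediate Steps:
b(J) = -1
P(O) = 2 (P(O) = √4 = 2)
-307*(P(-20) + T(b(-2))) = -307*(2 + √(7 - 1)) = -307*(2 + √6) = -614 - 307*√6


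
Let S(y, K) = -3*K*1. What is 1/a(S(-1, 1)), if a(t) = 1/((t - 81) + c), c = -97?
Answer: -181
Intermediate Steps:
S(y, K) = -3*K
a(t) = 1/(-178 + t) (a(t) = 1/((t - 81) - 97) = 1/((-81 + t) - 97) = 1/(-178 + t))
1/a(S(-1, 1)) = 1/(1/(-178 - 3*1)) = 1/(1/(-178 - 3)) = 1/(1/(-181)) = 1/(-1/181) = -181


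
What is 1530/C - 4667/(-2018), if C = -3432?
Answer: 1077467/577148 ≈ 1.8669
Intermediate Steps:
1530/C - 4667/(-2018) = 1530/(-3432) - 4667/(-2018) = 1530*(-1/3432) - 4667*(-1/2018) = -255/572 + 4667/2018 = 1077467/577148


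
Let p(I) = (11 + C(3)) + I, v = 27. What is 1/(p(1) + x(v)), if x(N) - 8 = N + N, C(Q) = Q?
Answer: 1/77 ≈ 0.012987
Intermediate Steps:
x(N) = 8 + 2*N (x(N) = 8 + (N + N) = 8 + 2*N)
p(I) = 14 + I (p(I) = (11 + 3) + I = 14 + I)
1/(p(1) + x(v)) = 1/((14 + 1) + (8 + 2*27)) = 1/(15 + (8 + 54)) = 1/(15 + 62) = 1/77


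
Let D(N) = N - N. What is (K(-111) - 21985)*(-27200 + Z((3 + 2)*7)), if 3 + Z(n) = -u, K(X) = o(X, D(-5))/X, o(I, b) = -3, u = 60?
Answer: 22176923772/37 ≈ 5.9938e+8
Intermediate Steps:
D(N) = 0
K(X) = -3/X
Z(n) = -63 (Z(n) = -3 - 1*60 = -3 - 60 = -63)
(K(-111) - 21985)*(-27200 + Z((3 + 2)*7)) = (-3/(-111) - 21985)*(-27200 - 63) = (-3*(-1/111) - 21985)*(-27263) = (1/37 - 21985)*(-27263) = -813444/37*(-27263) = 22176923772/37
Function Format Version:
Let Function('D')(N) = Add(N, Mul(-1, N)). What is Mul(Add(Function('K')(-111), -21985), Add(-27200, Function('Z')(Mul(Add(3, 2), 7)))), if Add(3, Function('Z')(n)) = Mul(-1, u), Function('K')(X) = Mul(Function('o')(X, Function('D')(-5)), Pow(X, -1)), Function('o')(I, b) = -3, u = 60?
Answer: Rational(22176923772, 37) ≈ 5.9938e+8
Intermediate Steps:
Function('D')(N) = 0
Function('K')(X) = Mul(-3, Pow(X, -1))
Function('Z')(n) = -63 (Function('Z')(n) = Add(-3, Mul(-1, 60)) = Add(-3, -60) = -63)
Mul(Add(Function('K')(-111), -21985), Add(-27200, Function('Z')(Mul(Add(3, 2), 7)))) = Mul(Add(Mul(-3, Pow(-111, -1)), -21985), Add(-27200, -63)) = Mul(Add(Mul(-3, Rational(-1, 111)), -21985), -27263) = Mul(Add(Rational(1, 37), -21985), -27263) = Mul(Rational(-813444, 37), -27263) = Rational(22176923772, 37)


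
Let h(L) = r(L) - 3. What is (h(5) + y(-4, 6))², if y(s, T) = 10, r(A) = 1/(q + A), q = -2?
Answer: 484/9 ≈ 53.778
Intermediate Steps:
r(A) = 1/(-2 + A)
h(L) = -3 + 1/(-2 + L) (h(L) = 1/(-2 + L) - 3 = -3 + 1/(-2 + L))
(h(5) + y(-4, 6))² = ((7 - 3*5)/(-2 + 5) + 10)² = ((7 - 15)/3 + 10)² = ((⅓)*(-8) + 10)² = (-8/3 + 10)² = (22/3)² = 484/9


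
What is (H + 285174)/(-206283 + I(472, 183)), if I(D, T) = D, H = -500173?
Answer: 214999/205811 ≈ 1.0446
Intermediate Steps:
(H + 285174)/(-206283 + I(472, 183)) = (-500173 + 285174)/(-206283 + 472) = -214999/(-205811) = -214999*(-1/205811) = 214999/205811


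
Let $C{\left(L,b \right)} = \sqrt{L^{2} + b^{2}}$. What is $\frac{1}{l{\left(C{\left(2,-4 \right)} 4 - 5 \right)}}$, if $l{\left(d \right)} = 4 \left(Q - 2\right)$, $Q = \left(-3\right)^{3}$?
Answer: $- \frac{1}{116} \approx -0.0086207$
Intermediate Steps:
$Q = -27$
$l{\left(d \right)} = -116$ ($l{\left(d \right)} = 4 \left(-27 - 2\right) = 4 \left(-29\right) = -116$)
$\frac{1}{l{\left(C{\left(2,-4 \right)} 4 - 5 \right)}} = \frac{1}{-116} = - \frac{1}{116}$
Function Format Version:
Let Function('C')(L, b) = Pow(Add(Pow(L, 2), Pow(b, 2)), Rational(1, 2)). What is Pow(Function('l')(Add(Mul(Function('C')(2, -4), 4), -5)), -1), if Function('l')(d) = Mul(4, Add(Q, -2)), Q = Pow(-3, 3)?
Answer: Rational(-1, 116) ≈ -0.0086207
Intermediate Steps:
Q = -27
Function('l')(d) = -116 (Function('l')(d) = Mul(4, Add(-27, -2)) = Mul(4, -29) = -116)
Pow(Function('l')(Add(Mul(Function('C')(2, -4), 4), -5)), -1) = Pow(-116, -1) = Rational(-1, 116)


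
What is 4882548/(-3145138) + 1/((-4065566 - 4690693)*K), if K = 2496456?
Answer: -53365310526090597065/34375753401175489176 ≈ -1.5524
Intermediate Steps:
4882548/(-3145138) + 1/((-4065566 - 4690693)*K) = 4882548/(-3145138) + 1/(-4065566 - 4690693*2496456) = 4882548*(-1/3145138) + (1/2496456)/(-8756259) = -2441274/1572569 - 1/8756259*1/2496456 = -2441274/1572569 - 1/21859615318104 = -53365310526090597065/34375753401175489176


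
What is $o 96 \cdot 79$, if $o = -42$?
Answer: $-318528$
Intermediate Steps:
$o 96 \cdot 79 = \left(-42\right) 96 \cdot 79 = \left(-4032\right) 79 = -318528$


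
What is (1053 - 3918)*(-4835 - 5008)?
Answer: 28200195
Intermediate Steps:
(1053 - 3918)*(-4835 - 5008) = -2865*(-9843) = 28200195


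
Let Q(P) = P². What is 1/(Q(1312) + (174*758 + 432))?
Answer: 1/1853668 ≈ 5.3947e-7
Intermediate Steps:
1/(Q(1312) + (174*758 + 432)) = 1/(1312² + (174*758 + 432)) = 1/(1721344 + (131892 + 432)) = 1/(1721344 + 132324) = 1/1853668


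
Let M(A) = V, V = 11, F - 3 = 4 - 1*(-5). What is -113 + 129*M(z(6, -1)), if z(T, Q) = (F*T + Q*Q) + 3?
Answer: 1306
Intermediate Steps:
F = 12 (F = 3 + (4 - 1*(-5)) = 3 + (4 + 5) = 3 + 9 = 12)
z(T, Q) = 3 + Q**2 + 12*T (z(T, Q) = (12*T + Q*Q) + 3 = (12*T + Q**2) + 3 = (Q**2 + 12*T) + 3 = 3 + Q**2 + 12*T)
M(A) = 11
-113 + 129*M(z(6, -1)) = -113 + 129*11 = -113 + 1419 = 1306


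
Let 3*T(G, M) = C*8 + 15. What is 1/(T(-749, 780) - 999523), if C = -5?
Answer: -3/2998594 ≈ -1.0005e-6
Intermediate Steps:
T(G, M) = -25/3 (T(G, M) = (-5*8 + 15)/3 = (-40 + 15)/3 = (1/3)*(-25) = -25/3)
1/(T(-749, 780) - 999523) = 1/(-25/3 - 999523) = 1/(-2998594/3) = -3/2998594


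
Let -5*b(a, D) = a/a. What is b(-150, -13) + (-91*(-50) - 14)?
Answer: 22679/5 ≈ 4535.8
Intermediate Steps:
b(a, D) = -⅕ (b(a, D) = -a/(5*a) = -⅕*1 = -⅕)
b(-150, -13) + (-91*(-50) - 14) = -⅕ + (-91*(-50) - 14) = -⅕ + (4550 - 14) = -⅕ + 4536 = 22679/5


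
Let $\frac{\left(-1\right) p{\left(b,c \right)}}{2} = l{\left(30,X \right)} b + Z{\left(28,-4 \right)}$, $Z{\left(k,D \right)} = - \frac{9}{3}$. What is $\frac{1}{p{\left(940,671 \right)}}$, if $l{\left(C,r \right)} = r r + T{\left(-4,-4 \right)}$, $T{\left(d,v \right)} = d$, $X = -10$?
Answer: $- \frac{1}{180474} \approx -5.541 \cdot 10^{-6}$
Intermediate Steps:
$Z{\left(k,D \right)} = -3$ ($Z{\left(k,D \right)} = \left(-9\right) \frac{1}{3} = -3$)
$l{\left(C,r \right)} = -4 + r^{2}$ ($l{\left(C,r \right)} = r r - 4 = r^{2} - 4 = -4 + r^{2}$)
$p{\left(b,c \right)} = 6 - 192 b$ ($p{\left(b,c \right)} = - 2 \left(\left(-4 + \left(-10\right)^{2}\right) b - 3\right) = - 2 \left(\left(-4 + 100\right) b - 3\right) = - 2 \left(96 b - 3\right) = - 2 \left(-3 + 96 b\right) = 6 - 192 b$)
$\frac{1}{p{\left(940,671 \right)}} = \frac{1}{6 - 180480} = \frac{1}{-180474} = - \frac{1}{180474}$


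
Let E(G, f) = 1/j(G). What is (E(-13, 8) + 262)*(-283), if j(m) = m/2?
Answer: -963332/13 ≈ -74103.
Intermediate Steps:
j(m) = m/2 (j(m) = m*(½) = m/2)
E(G, f) = 2/G (E(G, f) = 1/(G/2) = 2/G)
(E(-13, 8) + 262)*(-283) = (2/(-13) + 262)*(-283) = (2*(-1/13) + 262)*(-283) = (-2/13 + 262)*(-283) = (3404/13)*(-283) = -963332/13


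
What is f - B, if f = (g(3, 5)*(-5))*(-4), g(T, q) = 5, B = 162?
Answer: -62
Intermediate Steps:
f = 100 (f = (5*(-5))*(-4) = -25*(-4) = 100)
f - B = 100 - 1*162 = 100 - 162 = -62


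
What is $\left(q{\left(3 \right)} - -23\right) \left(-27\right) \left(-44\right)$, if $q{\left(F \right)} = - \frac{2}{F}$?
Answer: $26532$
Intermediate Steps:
$\left(q{\left(3 \right)} - -23\right) \left(-27\right) \left(-44\right) = \left(- \frac{2}{3} - -23\right) \left(-27\right) \left(-44\right) = \left(\left(-2\right) \frac{1}{3} + 23\right) \left(-27\right) \left(-44\right) = \left(- \frac{2}{3} + 23\right) \left(-27\right) \left(-44\right) = \frac{67}{3} \left(-27\right) \left(-44\right) = \left(-603\right) \left(-44\right) = 26532$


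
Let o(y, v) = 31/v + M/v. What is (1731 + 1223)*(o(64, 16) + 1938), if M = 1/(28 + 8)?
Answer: 1650407185/288 ≈ 5.7306e+6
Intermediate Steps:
M = 1/36 ≈ 0.027778
o(y, v) = 1117/(36*v) (o(y, v) = 31/v + 1/(36*v) = 1117/(36*v))
(1731 + 1223)*(o(64, 16) + 1938) = (1731 + 1223)*((1117/36)/16 + 1938) = 2954*((1117/36)*(1/16) + 1938) = 2954*(1117/576 + 1938) = 2954*(1117405/576) = 1650407185/288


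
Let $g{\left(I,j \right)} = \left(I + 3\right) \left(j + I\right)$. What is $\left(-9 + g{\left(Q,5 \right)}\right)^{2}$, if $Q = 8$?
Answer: $17956$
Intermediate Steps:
$g{\left(I,j \right)} = \left(3 + I\right) \left(I + j\right)$
$\left(-9 + g{\left(Q,5 \right)}\right)^{2} = \left(-9 + \left(8^{2} + 3 \cdot 8 + 3 \cdot 5 + 8 \cdot 5\right)\right)^{2} = \left(-9 + \left(64 + 24 + 15 + 40\right)\right)^{2} = \left(-9 + 143\right)^{2} = 134^{2} = 17956$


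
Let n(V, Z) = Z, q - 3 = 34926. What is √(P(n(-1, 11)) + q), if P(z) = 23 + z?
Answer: √34963 ≈ 186.98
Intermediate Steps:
q = 34929 (q = 3 + 34926 = 34929)
√(P(n(-1, 11)) + q) = √((23 + 11) + 34929) = √(34 + 34929) = √34963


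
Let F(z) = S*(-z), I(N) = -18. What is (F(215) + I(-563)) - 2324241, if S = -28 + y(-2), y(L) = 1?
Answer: -2318454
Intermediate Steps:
S = -27 (S = -28 + 1 = -27)
F(z) = 27*z (F(z) = -(-27)*z = 27*z)
(F(215) + I(-563)) - 2324241 = (27*215 - 18) - 2324241 = (5805 - 18) - 2324241 = 5787 - 2324241 = -2318454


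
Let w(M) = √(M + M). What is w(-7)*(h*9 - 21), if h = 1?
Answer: -12*I*√14 ≈ -44.9*I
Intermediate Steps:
w(M) = √2*√M (w(M) = √(2*M) = √2*√M)
w(-7)*(h*9 - 21) = (√2*√(-7))*(1*9 - 21) = (√2*(I*√7))*(9 - 21) = (I*√14)*(-12) = -12*I*√14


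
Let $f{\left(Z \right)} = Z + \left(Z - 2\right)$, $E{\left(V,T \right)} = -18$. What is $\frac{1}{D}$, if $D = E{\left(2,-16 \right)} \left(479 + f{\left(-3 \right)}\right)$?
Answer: $- \frac{1}{8478} \approx -0.00011795$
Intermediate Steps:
$f{\left(Z \right)} = -2 + 2 Z$ ($f{\left(Z \right)} = Z + \left(Z - 2\right) = Z + \left(-2 + Z\right) = -2 + 2 Z$)
$D = -8478$ ($D = - 18 \left(479 + \left(-2 + 2 \left(-3\right)\right)\right) = - 18 \left(479 - 8\right) = \left(-18\right) 471 = -8478$)
$\frac{1}{D} = \frac{1}{-8478} = - \frac{1}{8478}$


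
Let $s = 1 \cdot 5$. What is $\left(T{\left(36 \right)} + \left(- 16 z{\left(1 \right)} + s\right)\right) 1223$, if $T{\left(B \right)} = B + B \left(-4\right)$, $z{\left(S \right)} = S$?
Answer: $-145537$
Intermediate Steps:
$s = 5$
$T{\left(B \right)} = - 3 B$ ($T{\left(B \right)} = B - 4 B = - 3 B$)
$\left(T{\left(36 \right)} + \left(- 16 z{\left(1 \right)} + s\right)\right) 1223 = \left(\left(-3\right) 36 + \left(\left(-16\right) 1 + 5\right)\right) 1223 = \left(-108 + \left(-16 + 5\right)\right) 1223 = \left(-108 - 11\right) 1223 = \left(-119\right) 1223 = -145537$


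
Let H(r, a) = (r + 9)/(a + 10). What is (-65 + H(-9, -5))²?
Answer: 4225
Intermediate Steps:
H(r, a) = (9 + r)/(10 + a)
(-65 + H(-9, -5))² = (-65 + (9 - 9)/(10 - 5))² = (-65 + 0/5)² = (-65 + (⅕)*0)² = (-65 + 0)² = (-65)² = 4225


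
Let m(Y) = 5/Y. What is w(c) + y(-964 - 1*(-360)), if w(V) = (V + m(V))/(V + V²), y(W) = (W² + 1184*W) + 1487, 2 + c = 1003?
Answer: -58371679310110/167334167 ≈ -3.4883e+5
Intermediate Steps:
c = 1001 (c = -2 + 1003 = 1001)
y(W) = 1487 + W² + 1184*W
w(V) = (V + 5/V)/(V + V²)
w(c) + y(-964 - 1*(-360)) = (5 + 1001²)/(1001²*(1 + 1001)) + (1487 + (-964 - 1*(-360))² + 1184*(-964 - 1*(-360))) = (1/1002001)*(5 + 1002001)/1002 + (1487 + (-964 + 360)² + 1184*(-964 + 360)) = (1/1002001)*(1/1002)*1002006 + (1487 + (-604)² + 1184*(-604)) = 167001/167334167 + (1487 + 364816 - 715136) = 167001/167334167 - 348833 = -58371679310110/167334167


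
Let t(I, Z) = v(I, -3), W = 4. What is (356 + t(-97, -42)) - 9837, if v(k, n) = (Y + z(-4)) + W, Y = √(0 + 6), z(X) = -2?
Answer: -9479 + √6 ≈ -9476.5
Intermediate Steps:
Y = √6 ≈ 2.4495
v(k, n) = 2 + √6 (v(k, n) = (√6 - 2) + 4 = (-2 + √6) + 4 = 2 + √6)
t(I, Z) = 2 + √6
(356 + t(-97, -42)) - 9837 = (356 + (2 + √6)) - 9837 = (358 + √6) - 9837 = -9479 + √6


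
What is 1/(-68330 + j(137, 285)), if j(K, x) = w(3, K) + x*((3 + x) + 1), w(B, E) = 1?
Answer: 1/14036 ≈ 7.1245e-5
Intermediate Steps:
j(K, x) = 1 + x*(4 + x) (j(K, x) = 1 + x*((3 + x) + 1) = 1 + x*(4 + x))
1/(-68330 + j(137, 285)) = 1/(-68330 + (1 + 285² + 4*285)) = 1/(-68330 + (1 + 81225 + 1140)) = 1/(-68330 + 82366) = 1/14036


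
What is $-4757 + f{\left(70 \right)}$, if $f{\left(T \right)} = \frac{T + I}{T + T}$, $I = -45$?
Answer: $- \frac{133191}{28} \approx -4756.8$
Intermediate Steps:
$f{\left(T \right)} = \frac{-45 + T}{2 T}$ ($f{\left(T \right)} = \frac{T - 45}{T + T} = \frac{-45 + T}{2 T}$)
$-4757 + f{\left(70 \right)} = -4757 + \frac{-45 + 70}{2 \cdot 70} = -4757 + \frac{1}{2} \cdot \frac{1}{70} \cdot 25 = -4757 + \frac{5}{28} = - \frac{133191}{28}$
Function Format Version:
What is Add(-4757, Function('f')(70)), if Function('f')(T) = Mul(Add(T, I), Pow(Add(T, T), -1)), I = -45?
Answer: Rational(-133191, 28) ≈ -4756.8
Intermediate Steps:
Function('f')(T) = Mul(Rational(1, 2), Pow(T, -1), Add(-45, T)) (Function('f')(T) = Mul(Add(T, -45), Pow(Add(T, T), -1)) = Mul(Add(-45, T), Pow(Mul(2, T), -1)) = Mul(Add(-45, T), Mul(Rational(1, 2), Pow(T, -1))) = Mul(Rational(1, 2), Pow(T, -1), Add(-45, T)))
Add(-4757, Function('f')(70)) = Add(-4757, Mul(Rational(1, 2), Pow(70, -1), Add(-45, 70))) = Add(-4757, Mul(Rational(1, 2), Rational(1, 70), 25)) = Add(-4757, Rational(5, 28)) = Rational(-133191, 28)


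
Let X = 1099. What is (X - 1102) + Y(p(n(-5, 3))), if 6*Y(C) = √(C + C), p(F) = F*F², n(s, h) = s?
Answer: -3 + 5*I*√10/6 ≈ -3.0 + 2.6352*I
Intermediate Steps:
p(F) = F³
Y(C) = √2*√C/6 (Y(C) = √(C + C)/6 = √(2*C)/6 = (√2*√C)/6 = √2*√C/6)
(X - 1102) + Y(p(n(-5, 3))) = (1099 - 1102) + √2*√((-5)³)/6 = -3 + √2*√(-125)/6 = -3 + √2*(5*I*√5)/6 = -3 + 5*I*√10/6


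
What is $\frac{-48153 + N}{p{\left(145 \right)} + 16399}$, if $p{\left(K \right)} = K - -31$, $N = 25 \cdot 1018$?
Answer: $- \frac{22703}{16575} \approx -1.3697$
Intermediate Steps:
$N = 25450$
$p{\left(K \right)} = 31 + K$ ($p{\left(K \right)} = K + 31 = 31 + K$)
$\frac{-48153 + N}{p{\left(145 \right)} + 16399} = \frac{-48153 + 25450}{\left(31 + 145\right) + 16399} = - \frac{22703}{176 + 16399} = - \frac{22703}{16575}$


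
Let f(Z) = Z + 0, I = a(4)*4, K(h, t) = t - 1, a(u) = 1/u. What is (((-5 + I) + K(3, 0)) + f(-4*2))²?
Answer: 169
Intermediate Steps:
K(h, t) = -1 + t
I = 1 (I = 4/4 = (¼)*4 = 1)
f(Z) = Z
(((-5 + I) + K(3, 0)) + f(-4*2))² = (((-5 + 1) + (-1 + 0)) - 4*2)² = ((-4 - 1) - 8)² = (-5 - 8)² = (-13)² = 169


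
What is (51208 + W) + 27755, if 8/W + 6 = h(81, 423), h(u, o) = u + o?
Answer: 19661791/249 ≈ 78963.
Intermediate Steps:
h(u, o) = o + u
W = 4/249 (W = 8/(-6 + (423 + 81)) = 8/(-6 + 504) = 8/498 = 8*(1/498) = 4/249 ≈ 0.016064)
(51208 + W) + 27755 = (51208 + 4/249) + 27755 = 12750796/249 + 27755 = 19661791/249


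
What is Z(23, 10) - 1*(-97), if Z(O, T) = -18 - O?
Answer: 56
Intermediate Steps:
Z(23, 10) - 1*(-97) = (-18 - 1*23) - 1*(-97) = (-18 - 23) + 97 = -41 + 97 = 56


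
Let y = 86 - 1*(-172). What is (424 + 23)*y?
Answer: 115326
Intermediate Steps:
y = 258 (y = 86 + 172 = 258)
(424 + 23)*y = (424 + 23)*258 = 447*258 = 115326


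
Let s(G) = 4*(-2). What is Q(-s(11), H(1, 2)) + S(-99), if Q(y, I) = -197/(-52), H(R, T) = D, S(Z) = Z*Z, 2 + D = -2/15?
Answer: 509849/52 ≈ 9804.8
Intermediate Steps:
s(G) = -8
D = -32/15 (D = -2 - 2/15 = -32/15 ≈ -2.1333)
S(Z) = Z**2
H(R, T) = -32/15
Q(y, I) = 197/52 (Q(y, I) = -197*(-1/52) = 197/52)
Q(-s(11), H(1, 2)) + S(-99) = 197/52 + (-99)**2 = 197/52 + 9801 = 509849/52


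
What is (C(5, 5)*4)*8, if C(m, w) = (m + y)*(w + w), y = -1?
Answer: 1280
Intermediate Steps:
C(m, w) = 2*w*(-1 + m) (C(m, w) = (m - 1)*(w + w) = (-1 + m)*(2*w) = 2*w*(-1 + m))
(C(5, 5)*4)*8 = ((2*5*(-1 + 5))*4)*8 = ((2*5*4)*4)*8 = (40*4)*8 = 160*8 = 1280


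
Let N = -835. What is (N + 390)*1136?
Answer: -505520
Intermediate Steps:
(N + 390)*1136 = (-835 + 390)*1136 = -445*1136 = -505520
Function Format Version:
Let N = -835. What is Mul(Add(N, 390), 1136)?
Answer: -505520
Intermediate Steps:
Mul(Add(N, 390), 1136) = Mul(Add(-835, 390), 1136) = Mul(-445, 1136) = -505520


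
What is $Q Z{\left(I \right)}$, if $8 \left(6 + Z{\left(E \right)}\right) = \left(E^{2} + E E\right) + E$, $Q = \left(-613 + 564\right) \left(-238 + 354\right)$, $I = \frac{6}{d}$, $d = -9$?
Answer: $\frac{305515}{9} \approx 33946.0$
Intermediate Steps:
$I = - \frac{2}{3}$ ($I = \frac{6}{-9} = 6 \left(- \frac{1}{9}\right) = - \frac{2}{3} \approx -0.66667$)
$Q = -5684$ ($Q = \left(-49\right) 116 = -5684$)
$Z{\left(E \right)} = -6 + \frac{E^{2}}{4} + \frac{E}{8}$ ($Z{\left(E \right)} = -6 + \frac{\left(E^{2} + E E\right) + E}{8} = -6 + \frac{\left(E^{2} + E^{2}\right) + E}{8} = -6 + \frac{2 E^{2} + E}{8} = -6 + \frac{E + 2 E^{2}}{8} = -6 + \left(\frac{E^{2}}{4} + \frac{E}{8}\right) = -6 + \frac{E^{2}}{4} + \frac{E}{8}$)
$Q Z{\left(I \right)} = - 5684 \left(-6 + \frac{\left(- \frac{2}{3}\right)^{2}}{4} + \frac{1}{8} \left(- \frac{2}{3}\right)\right) = - 5684 \left(-6 + \frac{1}{4} \cdot \frac{4}{9} - \frac{1}{12}\right) = - 5684 \left(-6 + \frac{1}{9} - \frac{1}{12}\right) = \left(-5684\right) \left(- \frac{215}{36}\right) = \frac{305515}{9}$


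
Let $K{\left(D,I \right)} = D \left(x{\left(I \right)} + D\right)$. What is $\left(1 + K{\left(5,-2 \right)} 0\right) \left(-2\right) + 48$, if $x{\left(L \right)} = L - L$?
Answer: $46$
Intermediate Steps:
$x{\left(L \right)} = 0$
$K{\left(D,I \right)} = D^{2}$ ($K{\left(D,I \right)} = D \left(0 + D\right) = D D = D^{2}$)
$\left(1 + K{\left(5,-2 \right)} 0\right) \left(-2\right) + 48 = \left(1 + 5^{2} \cdot 0\right) \left(-2\right) + 48 = \left(1 + 25 \cdot 0\right) \left(-2\right) + 48 = \left(1 + 0\right) \left(-2\right) + 48 = 1 \left(-2\right) + 48 = -2 + 48 = 46$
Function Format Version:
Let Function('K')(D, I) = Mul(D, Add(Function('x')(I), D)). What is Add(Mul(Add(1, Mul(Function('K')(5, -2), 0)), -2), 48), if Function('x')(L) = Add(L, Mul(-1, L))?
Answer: 46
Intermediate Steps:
Function('x')(L) = 0
Function('K')(D, I) = Pow(D, 2) (Function('K')(D, I) = Mul(D, Add(0, D)) = Mul(D, D) = Pow(D, 2))
Add(Mul(Add(1, Mul(Function('K')(5, -2), 0)), -2), 48) = Add(Mul(Add(1, Mul(Pow(5, 2), 0)), -2), 48) = Add(Mul(Add(1, Mul(25, 0)), -2), 48) = Add(Mul(Add(1, 0), -2), 48) = Add(Mul(1, -2), 48) = Add(-2, 48) = 46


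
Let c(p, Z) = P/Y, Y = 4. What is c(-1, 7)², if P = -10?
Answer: 25/4 ≈ 6.2500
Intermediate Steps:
c(p, Z) = -5/2 (c(p, Z) = -10/4 = -10*¼ = -5/2)
c(-1, 7)² = (-5/2)² = 25/4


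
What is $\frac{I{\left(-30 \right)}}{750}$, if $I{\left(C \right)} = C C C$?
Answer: $-36$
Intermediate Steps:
$I{\left(C \right)} = C^{3}$ ($I{\left(C \right)} = C^{2} C = C^{3}$)
$\frac{I{\left(-30 \right)}}{750} = \frac{\left(-30\right)^{3}}{750} = \left(-27000\right) \frac{1}{750} = -36$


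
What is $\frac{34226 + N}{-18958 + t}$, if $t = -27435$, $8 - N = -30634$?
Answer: $- \frac{64868}{46393} \approx -1.3982$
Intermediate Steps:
$N = 30642$ ($N = 8 - -30634 = 8 + 30634 = 30642$)
$\frac{34226 + N}{-18958 + t} = \frac{34226 + 30642}{-18958 - 27435} = \frac{64868}{-46393} = 64868 \left(- \frac{1}{46393}\right) = - \frac{64868}{46393}$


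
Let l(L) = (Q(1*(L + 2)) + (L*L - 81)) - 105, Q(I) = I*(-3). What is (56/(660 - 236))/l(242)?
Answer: 7/3055238 ≈ 2.2911e-6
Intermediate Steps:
Q(I) = -3*I
l(L) = -192 + L² - 3*L (l(L) = (-3*(L + 2) + (L*L - 81)) - 105 = (-3*(2 + L) + (L² - 81)) - 105 = (-3*(2 + L) + (-81 + L²)) - 105 = ((-6 - 3*L) + (-81 + L²)) - 105 = (-87 + L² - 3*L) - 105 = -192 + L² - 3*L)
(56/(660 - 236))/l(242) = (56/(660 - 236))/(-192 + 242² - 3*242) = (56/424)/(-192 + 58564 - 726) = (56*(1/424))/57646 = (7/53)*(1/57646) = 7/3055238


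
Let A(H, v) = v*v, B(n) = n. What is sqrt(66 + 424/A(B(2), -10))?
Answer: 2*sqrt(439)/5 ≈ 8.3809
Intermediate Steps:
A(H, v) = v**2
sqrt(66 + 424/A(B(2), -10)) = sqrt(66 + 424/((-10)**2)) = sqrt(66 + 424/100) = sqrt(66 + 424*(1/100)) = sqrt(66 + 106/25) = sqrt(1756/25) = 2*sqrt(439)/5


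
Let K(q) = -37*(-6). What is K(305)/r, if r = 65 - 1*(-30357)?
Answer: 111/15211 ≈ 0.0072974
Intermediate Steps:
K(q) = 222
r = 30422 (r = 65 + 30357 = 30422)
K(305)/r = 222/30422 = 222*(1/30422) = 111/15211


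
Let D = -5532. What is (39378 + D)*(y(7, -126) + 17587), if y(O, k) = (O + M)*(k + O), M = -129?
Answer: 1086625830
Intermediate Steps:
y(O, k) = (-129 + O)*(O + k) (y(O, k) = (O - 129)*(k + O) = (-129 + O)*(O + k))
(39378 + D)*(y(7, -126) + 17587) = (39378 - 5532)*((7**2 - 129*7 - 129*(-126) + 7*(-126)) + 17587) = 33846*((49 - 903 + 16254 - 882) + 17587) = 33846*(14518 + 17587) = 33846*32105 = 1086625830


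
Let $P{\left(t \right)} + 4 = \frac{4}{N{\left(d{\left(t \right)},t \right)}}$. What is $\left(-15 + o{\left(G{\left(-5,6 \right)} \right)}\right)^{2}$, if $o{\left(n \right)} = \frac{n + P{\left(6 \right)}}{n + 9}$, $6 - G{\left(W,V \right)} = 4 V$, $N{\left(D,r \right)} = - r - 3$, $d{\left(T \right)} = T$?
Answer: $\frac{1026169}{6561} \approx 156.4$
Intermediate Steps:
$N{\left(D,r \right)} = -3 - r$
$P{\left(t \right)} = -4 + \frac{4}{-3 - t}$
$G{\left(W,V \right)} = 6 - 4 V$
$o{\left(n \right)} = \frac{- \frac{40}{9} + n}{9 + n}$ ($o{\left(n \right)} = \frac{n + \frac{4 \left(-4 - 6\right)}{3 + 6}}{n + 9} = \frac{n + \frac{4 \left(-4 - 6\right)}{9}}{9 + n} = \frac{n + 4 \cdot \frac{1}{9} \left(-10\right)}{9 + n} = \frac{n - \frac{40}{9}}{9 + n} = \frac{- \frac{40}{9} + n}{9 + n}$)
$\left(-15 + o{\left(G{\left(-5,6 \right)} \right)}\right)^{2} = \left(-15 + \frac{- \frac{40}{9} + \left(6 - 24\right)}{9 + \left(6 - 24\right)}\right)^{2} = \left(-15 + \frac{- \frac{40}{9} - 18}{9 - 18}\right)^{2} = \left(-15 + \frac{1}{-9} \left(- \frac{202}{9}\right)\right)^{2} = \left(-15 - - \frac{202}{81}\right)^{2} = \left(-15 + \frac{202}{81}\right)^{2} = \left(- \frac{1013}{81}\right)^{2} = \frac{1026169}{6561}$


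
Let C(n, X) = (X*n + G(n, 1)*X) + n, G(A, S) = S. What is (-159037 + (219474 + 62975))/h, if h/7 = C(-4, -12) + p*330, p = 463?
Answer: 61706/534877 ≈ 0.11536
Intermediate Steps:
C(n, X) = X + n + X*n (C(n, X) = (X*n + 1*X) + n = (X*n + X) + n = (X + X*n) + n = X + n + X*n)
h = 1069754 (h = 7*((-12 - 4 - 12*(-4)) + 463*330) = 7*((-12 - 4 + 48) + 152790) = 7*(32 + 152790) = 7*152822 = 1069754)
(-159037 + (219474 + 62975))/h = (-159037 + (219474 + 62975))/1069754 = (-159037 + 282449)*(1/1069754) = 123412*(1/1069754) = 61706/534877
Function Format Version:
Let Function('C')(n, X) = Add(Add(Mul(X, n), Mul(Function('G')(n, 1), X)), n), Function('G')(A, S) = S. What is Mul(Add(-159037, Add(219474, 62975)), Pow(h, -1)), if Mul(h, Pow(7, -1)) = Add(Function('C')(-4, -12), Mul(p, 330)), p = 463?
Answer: Rational(61706, 534877) ≈ 0.11536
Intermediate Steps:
Function('C')(n, X) = Add(X, n, Mul(X, n)) (Function('C')(n, X) = Add(Add(Mul(X, n), Mul(1, X)), n) = Add(Add(Mul(X, n), X), n) = Add(Add(X, Mul(X, n)), n) = Add(X, n, Mul(X, n)))
h = 1069754 (h = Mul(7, Add(Add(-12, -4, Mul(-12, -4)), Mul(463, 330))) = Mul(7, Add(Add(-12, -4, 48), 152790)) = Mul(7, Add(32, 152790)) = Mul(7, 152822) = 1069754)
Mul(Add(-159037, Add(219474, 62975)), Pow(h, -1)) = Mul(Add(-159037, Add(219474, 62975)), Pow(1069754, -1)) = Mul(Add(-159037, 282449), Rational(1, 1069754)) = Mul(123412, Rational(1, 1069754)) = Rational(61706, 534877)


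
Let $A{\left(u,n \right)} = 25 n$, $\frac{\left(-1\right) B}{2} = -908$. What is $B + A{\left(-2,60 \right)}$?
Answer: $3316$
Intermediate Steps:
$B = 1816$ ($B = \left(-2\right) \left(-908\right) = 1816$)
$B + A{\left(-2,60 \right)} = 1816 + 25 \cdot 60 = 1816 + 1500 = 3316$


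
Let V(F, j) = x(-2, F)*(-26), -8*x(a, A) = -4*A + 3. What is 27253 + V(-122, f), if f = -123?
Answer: 115395/4 ≈ 28849.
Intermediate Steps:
x(a, A) = -3/8 + A/2 (x(a, A) = -(-4*A + 3)/8 = -(3 - 4*A)/8 = -3/8 + A/2)
V(F, j) = 39/4 - 13*F (V(F, j) = (-3/8 + F/2)*(-26) = 39/4 - 13*F)
27253 + V(-122, f) = 27253 + (39/4 - 13*(-122)) = 27253 + (39/4 + 1586) = 27253 + 6383/4 = 115395/4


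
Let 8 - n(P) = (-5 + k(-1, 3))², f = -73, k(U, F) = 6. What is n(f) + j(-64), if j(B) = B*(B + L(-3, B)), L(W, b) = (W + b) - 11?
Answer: 9095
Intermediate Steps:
L(W, b) = -11 + W + b
n(P) = 7 (n(P) = 8 - (-5 + 6)² = 8 - 1*1² = 8 - 1*1 = 8 - 1 = 7)
j(B) = B*(-14 + 2*B) (j(B) = B*(B + (-11 - 3 + B)) = B*(B + (-14 + B)) = B*(-14 + 2*B))
n(f) + j(-64) = 7 + 2*(-64)*(-7 - 64) = 7 + 2*(-64)*(-71) = 7 + 9088 = 9095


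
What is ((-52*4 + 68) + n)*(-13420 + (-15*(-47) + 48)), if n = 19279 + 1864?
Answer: -266045001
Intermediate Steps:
n = 21143
((-52*4 + 68) + n)*(-13420 + (-15*(-47) + 48)) = ((-52*4 + 68) + 21143)*(-13420 + (-15*(-47) + 48)) = ((-208 + 68) + 21143)*(-13420 + (705 + 48)) = (-140 + 21143)*(-13420 + 753) = 21003*(-12667) = -266045001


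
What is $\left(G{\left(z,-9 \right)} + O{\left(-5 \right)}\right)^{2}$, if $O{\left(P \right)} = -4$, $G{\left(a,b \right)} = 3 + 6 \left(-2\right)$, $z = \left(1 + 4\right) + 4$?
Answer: $169$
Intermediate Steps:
$z = 9$ ($z = 5 + 4 = 9$)
$G{\left(a,b \right)} = -9$ ($G{\left(a,b \right)} = 3 - 12 = -9$)
$\left(G{\left(z,-9 \right)} + O{\left(-5 \right)}\right)^{2} = \left(-9 - 4\right)^{2} = \left(-13\right)^{2} = 169$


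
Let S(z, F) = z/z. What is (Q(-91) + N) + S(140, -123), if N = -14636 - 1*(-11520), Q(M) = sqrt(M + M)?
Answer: -3115 + I*sqrt(182) ≈ -3115.0 + 13.491*I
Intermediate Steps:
S(z, F) = 1
Q(M) = sqrt(2)*sqrt(M) (Q(M) = sqrt(2*M) = sqrt(2)*sqrt(M))
N = -3116 (N = -14636 + 11520 = -3116)
(Q(-91) + N) + S(140, -123) = (sqrt(2)*sqrt(-91) - 3116) + 1 = (sqrt(2)*(I*sqrt(91)) - 3116) + 1 = (I*sqrt(182) - 3116) + 1 = (-3116 + I*sqrt(182)) + 1 = -3115 + I*sqrt(182)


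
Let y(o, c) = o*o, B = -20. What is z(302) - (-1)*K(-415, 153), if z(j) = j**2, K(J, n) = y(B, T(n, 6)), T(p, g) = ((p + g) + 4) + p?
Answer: 91604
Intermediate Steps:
T(p, g) = 4 + g + 2*p (T(p, g) = ((g + p) + 4) + p = (4 + g + p) + p = 4 + g + 2*p)
y(o, c) = o**2
K(J, n) = 400 (K(J, n) = (-20)**2 = 400)
z(302) - (-1)*K(-415, 153) = 302**2 - (-1)*400 = 91204 - 1*(-400) = 91204 + 400 = 91604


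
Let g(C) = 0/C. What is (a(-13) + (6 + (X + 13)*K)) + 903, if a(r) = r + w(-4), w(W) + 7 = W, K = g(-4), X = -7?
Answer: 885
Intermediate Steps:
g(C) = 0
K = 0
w(W) = -7 + W
a(r) = -11 + r (a(r) = r + (-7 - 4) = r - 11 = -11 + r)
(a(-13) + (6 + (X + 13)*K)) + 903 = ((-11 - 13) + (6 + (-7 + 13)*0)) + 903 = (-24 + (6 + 6*0)) + 903 = (-24 + (6 + 0)) + 903 = (-24 + 6) + 903 = -18 + 903 = 885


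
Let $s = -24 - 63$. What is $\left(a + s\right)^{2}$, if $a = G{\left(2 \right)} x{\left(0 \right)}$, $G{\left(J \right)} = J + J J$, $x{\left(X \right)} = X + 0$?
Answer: $7569$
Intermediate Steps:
$s = -87$
$x{\left(X \right)} = X$
$G{\left(J \right)} = J + J^{2}$
$a = 0$ ($a = 2 \left(1 + 2\right) 0 = 2 \cdot 3 \cdot 0 = 6 \cdot 0 = 0$)
$\left(a + s\right)^{2} = \left(0 - 87\right)^{2} = \left(-87\right)^{2} = 7569$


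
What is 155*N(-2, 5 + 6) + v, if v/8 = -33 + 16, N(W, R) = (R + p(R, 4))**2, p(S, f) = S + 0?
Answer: 74884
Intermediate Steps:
p(S, f) = S
N(W, R) = 4*R**2 (N(W, R) = (R + R)**2 = (2*R)**2 = 4*R**2)
v = -136 (v = 8*(-33 + 16) = 8*(-17) = -136)
155*N(-2, 5 + 6) + v = 155*(4*(5 + 6)**2) - 136 = 155*(4*11**2) - 136 = 155*(4*121) - 136 = 155*484 - 136 = 75020 - 136 = 74884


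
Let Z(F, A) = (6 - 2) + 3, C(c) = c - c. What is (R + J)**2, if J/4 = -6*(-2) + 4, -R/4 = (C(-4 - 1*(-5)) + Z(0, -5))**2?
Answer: 17424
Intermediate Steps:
C(c) = 0
Z(F, A) = 7 (Z(F, A) = 4 + 3 = 7)
R = -196 (R = -4*(0 + 7)**2 = -4*7**2 = -4*49 = -196)
J = 64 (J = 4*(-6*(-2) + 4) = 4*(12 + 4) = 4*16 = 64)
(R + J)**2 = (-196 + 64)**2 = (-132)**2 = 17424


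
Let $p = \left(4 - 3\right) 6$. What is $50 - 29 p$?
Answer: $-124$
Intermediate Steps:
$p = 6$ ($p = 1 \cdot 6 = 6$)
$50 - 29 p = 50 - 174 = -124$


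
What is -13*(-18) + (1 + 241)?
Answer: 476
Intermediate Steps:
-13*(-18) + (1 + 241) = 234 + 242 = 476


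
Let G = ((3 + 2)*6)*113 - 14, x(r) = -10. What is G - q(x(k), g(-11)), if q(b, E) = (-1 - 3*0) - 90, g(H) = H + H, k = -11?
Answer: 3467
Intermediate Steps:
g(H) = 2*H
q(b, E) = -91 (q(b, E) = (-1 + 0) - 90 = -1 - 90 = -91)
G = 3376 (G = (5*6)*113 - 14 = 30*113 - 14 = 3390 - 14 = 3376)
G - q(x(k), g(-11)) = 3376 - 1*(-91) = 3376 + 91 = 3467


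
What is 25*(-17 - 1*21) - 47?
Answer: -997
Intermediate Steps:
25*(-17 - 1*21) - 47 = 25*(-17 - 21) - 47 = 25*(-38) - 47 = -950 - 47 = -997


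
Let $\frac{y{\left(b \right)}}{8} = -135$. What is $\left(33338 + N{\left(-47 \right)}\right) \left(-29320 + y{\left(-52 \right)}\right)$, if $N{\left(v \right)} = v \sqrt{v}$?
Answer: $-1013475200 + 1428800 i \sqrt{47} \approx -1.0135 \cdot 10^{9} + 9.7954 \cdot 10^{6} i$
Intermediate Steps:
$y{\left(b \right)} = -1080$ ($y{\left(b \right)} = 8 \left(-135\right) = -1080$)
$N{\left(v \right)} = v^{\frac{3}{2}}$
$\left(33338 + N{\left(-47 \right)}\right) \left(-29320 + y{\left(-52 \right)}\right) = \left(33338 + \left(-47\right)^{\frac{3}{2}}\right) \left(-29320 - 1080\right) = \left(33338 - 47 i \sqrt{47}\right) \left(-30400\right) = -1013475200 + 1428800 i \sqrt{47}$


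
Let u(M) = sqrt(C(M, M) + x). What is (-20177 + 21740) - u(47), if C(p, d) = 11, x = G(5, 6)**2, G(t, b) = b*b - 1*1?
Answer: 1563 - 2*sqrt(309) ≈ 1527.8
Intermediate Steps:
G(t, b) = -1 + b**2 (G(t, b) = b**2 - 1 = -1 + b**2)
x = 1225 (x = (-1 + 6**2)**2 = (-1 + 36)**2 = 35**2 = 1225)
u(M) = 2*sqrt(309) (u(M) = sqrt(11 + 1225) = sqrt(1236) = 2*sqrt(309))
(-20177 + 21740) - u(47) = (-20177 + 21740) - 2*sqrt(309) = 1563 - 2*sqrt(309)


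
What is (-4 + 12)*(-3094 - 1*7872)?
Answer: -87728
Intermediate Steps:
(-4 + 12)*(-3094 - 1*7872) = 8*(-3094 - 7872) = 8*(-10966) = -87728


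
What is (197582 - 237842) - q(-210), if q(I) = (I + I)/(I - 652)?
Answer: -17352270/431 ≈ -40261.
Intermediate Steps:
q(I) = 2*I/(-652 + I) (q(I) = (2*I)/(-652 + I) = 2*I/(-652 + I))
(197582 - 237842) - q(-210) = (197582 - 237842) - 2*(-210)/(-652 - 210) = -40260 - 2*(-210)/(-862) = -40260 - 2*(-210)*(-1)/862 = -40260 - 1*210/431 = -40260 - 210/431 = -17352270/431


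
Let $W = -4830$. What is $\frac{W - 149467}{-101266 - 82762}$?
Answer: $\frac{11869}{14156} \approx 0.83844$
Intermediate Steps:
$\frac{W - 149467}{-101266 - 82762} = \frac{-4830 - 149467}{-101266 - 82762} = - \frac{154297}{-184028} = \left(-154297\right) \left(- \frac{1}{184028}\right) = \frac{11869}{14156}$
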